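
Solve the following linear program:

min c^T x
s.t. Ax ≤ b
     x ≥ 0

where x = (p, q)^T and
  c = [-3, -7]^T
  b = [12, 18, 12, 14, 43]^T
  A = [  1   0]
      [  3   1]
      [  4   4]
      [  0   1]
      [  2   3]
p = 0, q = 3, z = -21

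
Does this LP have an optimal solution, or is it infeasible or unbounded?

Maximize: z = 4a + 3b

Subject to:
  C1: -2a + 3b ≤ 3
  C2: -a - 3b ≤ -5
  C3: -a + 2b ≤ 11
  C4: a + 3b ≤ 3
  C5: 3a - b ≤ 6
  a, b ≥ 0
C4 requires a + 3b ≤ 3, while C2 (-a - 3b ≤ -5) is equivalent to a + 3b ≥ 5. Together they would need 5 ≤ a + 3b ≤ 3, which is impossible since 5 > 3. No point satisfies all constraints.

Infeasible: no point satisfies all constraints simultaneously.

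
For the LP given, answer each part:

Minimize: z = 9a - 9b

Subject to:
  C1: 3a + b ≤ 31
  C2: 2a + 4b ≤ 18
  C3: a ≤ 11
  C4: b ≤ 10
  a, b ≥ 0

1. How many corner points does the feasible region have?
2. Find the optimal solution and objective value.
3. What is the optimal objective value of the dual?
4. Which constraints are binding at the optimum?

1. 3
2. a = 0, b = 4.5, z = -40.5
3. -40.5 (by strong duality, equal to the primal optimum)
4. C2, a ≥ 0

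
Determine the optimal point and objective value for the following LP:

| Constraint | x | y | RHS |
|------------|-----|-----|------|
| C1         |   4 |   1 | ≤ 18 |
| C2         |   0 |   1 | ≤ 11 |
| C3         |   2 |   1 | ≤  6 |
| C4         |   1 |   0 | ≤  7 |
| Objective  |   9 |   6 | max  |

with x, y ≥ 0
Each vertex is the intersection of two constraint boundaries that also satisfies all remaining constraints:
  x = 0 and y = 0 → (0, 0)
  2x + y = 6 and y = 0 → (3, 0)
  2x + y = 6 and x = 0 → (0, 6)

Evaluating z = 9x + 6y at each vertex:
  (0, 0): z = 0
  (3, 0): z = 27
  (0, 6): z = 36

The maximum is at (0, 6) with z = 36.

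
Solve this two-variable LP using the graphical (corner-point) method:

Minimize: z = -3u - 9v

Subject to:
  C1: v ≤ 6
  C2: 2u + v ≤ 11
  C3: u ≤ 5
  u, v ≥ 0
u = 2.5, v = 6, z = -61.5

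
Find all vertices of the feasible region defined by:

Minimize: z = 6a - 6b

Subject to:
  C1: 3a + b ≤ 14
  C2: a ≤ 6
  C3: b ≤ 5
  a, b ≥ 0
Each vertex is the intersection of two constraint boundaries that also satisfies all remaining constraints:
  a = 0 and b = 0 → (0, 0)
  3a + b = 14 and b = 0 → (4.667, 0)
  3a + b = 14 and b = 5 → (3, 5)
  b = 5 and a = 0 → (0, 5)

Vertices: (0, 0), (4.667, 0), (3, 5), (0, 5)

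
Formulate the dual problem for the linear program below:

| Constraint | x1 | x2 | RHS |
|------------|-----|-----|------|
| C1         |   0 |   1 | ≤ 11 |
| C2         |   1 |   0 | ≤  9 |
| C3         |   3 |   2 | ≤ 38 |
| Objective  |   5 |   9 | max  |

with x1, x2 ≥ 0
Minimize: z = 11y1 + 9y2 + 38y3

Subject to:
  C1: -y2 - 3y3 ≤ -5
  C2: -y1 - 2y3 ≤ -9
  y1, y2, y3 ≥ 0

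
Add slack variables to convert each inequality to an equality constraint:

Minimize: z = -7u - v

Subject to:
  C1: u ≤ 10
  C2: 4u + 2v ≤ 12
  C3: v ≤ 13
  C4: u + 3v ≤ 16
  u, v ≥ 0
min z = -7u - v

s.t.
  u + s1 = 10
  4u + 2v + s2 = 12
  v + s3 = 13
  u + 3v + s4 = 16
  u, v, s1, s2, s3, s4 ≥ 0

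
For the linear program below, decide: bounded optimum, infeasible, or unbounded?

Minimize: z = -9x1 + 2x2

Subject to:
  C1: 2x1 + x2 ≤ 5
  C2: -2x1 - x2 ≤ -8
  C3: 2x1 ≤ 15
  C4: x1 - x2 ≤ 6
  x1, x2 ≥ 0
C1 requires 2x1 + x2 ≤ 5, while C2 (-2x1 - x2 ≤ -8) is equivalent to 2x1 + x2 ≥ 8. Together they would need 8 ≤ 2x1 + x2 ≤ 5, which is impossible since 8 > 5. No point satisfies all constraints.

The feasible region is empty; the LP is infeasible.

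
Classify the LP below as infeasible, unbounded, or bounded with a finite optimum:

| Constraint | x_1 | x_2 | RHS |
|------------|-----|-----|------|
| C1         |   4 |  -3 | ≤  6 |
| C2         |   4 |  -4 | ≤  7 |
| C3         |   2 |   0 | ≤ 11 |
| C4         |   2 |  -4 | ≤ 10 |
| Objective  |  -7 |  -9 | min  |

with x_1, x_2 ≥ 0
Feasible point: (0, 0) satisfies every constraint, so the LP is feasible.
Direction d = (0, 1): for each constraint row a, a·d ≤ 0 —
  (4)(0) + (-3)(1) = -3 ≤ 0
  (4)(0) + (-4)(1) = -4 ≤ 0
  (2)(0) + (0)(1) = 0 ≤ 0
  (2)(0) + (-4)(1) = -4 ≤ 0
and d ≥ 0, so (0, 0) + t·d stays feasible for every t ≥ 0. Along this ray z = -7x_1 - 9x_2 changes by -9 per unit t, so z → −∞.

The LP is unbounded; z can be made arbitrarily small.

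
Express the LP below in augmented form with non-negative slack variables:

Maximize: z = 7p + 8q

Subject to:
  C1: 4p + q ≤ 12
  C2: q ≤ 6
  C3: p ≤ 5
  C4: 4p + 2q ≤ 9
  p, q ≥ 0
max z = 7p + 8q

s.t.
  4p + q + s1 = 12
  q + s2 = 6
  p + s3 = 5
  4p + 2q + s4 = 9
  p, q, s1, s2, s3, s4 ≥ 0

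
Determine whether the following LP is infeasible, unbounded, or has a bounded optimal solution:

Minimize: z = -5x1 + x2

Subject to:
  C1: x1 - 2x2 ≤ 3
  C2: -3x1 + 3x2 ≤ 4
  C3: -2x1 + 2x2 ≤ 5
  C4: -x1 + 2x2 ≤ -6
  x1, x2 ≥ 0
C1 requires x1 - 2x2 ≤ 3, while C4 (-x1 + 2x2 ≤ -6) is equivalent to x1 - 2x2 ≥ 6. Together they would need 6 ≤ x1 - 2x2 ≤ 3, which is impossible since 6 > 3. No point satisfies all constraints.

Infeasible — the constraint set is empty.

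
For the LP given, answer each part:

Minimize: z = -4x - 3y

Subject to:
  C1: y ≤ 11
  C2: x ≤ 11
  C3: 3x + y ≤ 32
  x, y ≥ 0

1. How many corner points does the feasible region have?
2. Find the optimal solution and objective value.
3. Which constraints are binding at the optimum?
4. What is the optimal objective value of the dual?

1. 4
2. x = 7, y = 11, z = -61
3. C1, C3
4. -61 (by strong duality, equal to the primal optimum)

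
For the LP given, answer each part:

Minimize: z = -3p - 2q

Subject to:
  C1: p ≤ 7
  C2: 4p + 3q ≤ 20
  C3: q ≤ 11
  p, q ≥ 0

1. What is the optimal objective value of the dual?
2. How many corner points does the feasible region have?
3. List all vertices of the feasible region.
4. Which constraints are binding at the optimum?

1. -15 (by strong duality, equal to the primal optimum)
2. 3
3. (0, 0), (5, 0), (0, 6.667)
4. C2, q ≥ 0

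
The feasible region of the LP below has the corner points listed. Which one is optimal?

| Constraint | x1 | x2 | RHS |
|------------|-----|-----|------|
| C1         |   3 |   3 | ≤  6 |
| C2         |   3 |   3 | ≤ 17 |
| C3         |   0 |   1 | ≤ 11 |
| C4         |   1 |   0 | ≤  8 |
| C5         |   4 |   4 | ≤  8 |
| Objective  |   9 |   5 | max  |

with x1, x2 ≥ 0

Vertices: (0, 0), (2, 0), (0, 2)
Evaluating z = 9x1 + 5x2 at each vertex:
  (0, 0): z = 0
  (2, 0): z = 18
  (0, 2): z = 10

The largest value is z = 18, attained at (2, 0).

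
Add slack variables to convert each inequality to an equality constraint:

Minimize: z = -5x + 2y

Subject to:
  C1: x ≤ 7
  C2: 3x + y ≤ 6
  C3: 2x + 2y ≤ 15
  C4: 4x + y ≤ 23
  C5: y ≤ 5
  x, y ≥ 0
min z = -5x + 2y

s.t.
  x + s1 = 7
  3x + y + s2 = 6
  2x + 2y + s3 = 15
  4x + y + s4 = 23
  y + s5 = 5
  x, y, s1, s2, s3, s4, s5 ≥ 0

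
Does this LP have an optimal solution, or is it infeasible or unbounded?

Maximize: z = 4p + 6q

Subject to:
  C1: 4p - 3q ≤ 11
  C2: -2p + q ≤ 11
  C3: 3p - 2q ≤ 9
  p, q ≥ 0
Feasible point: (0, 0) satisfies every constraint, so the LP is feasible.
Direction d = (1, 2): for each constraint row a, a·d ≤ 0 —
  (4)(1) + (-3)(2) = -2 ≤ 0
  (-2)(1) + (1)(2) = 0 ≤ 0
  (3)(1) + (-2)(2) = -1 ≤ 0
and d ≥ 0, so (0, 0) + t·d stays feasible for every t ≥ 0. Along this ray z = 4p + 6q changes by 16 per unit t, so z → +∞.

Unbounded: there is a feasible ray along which z → +∞.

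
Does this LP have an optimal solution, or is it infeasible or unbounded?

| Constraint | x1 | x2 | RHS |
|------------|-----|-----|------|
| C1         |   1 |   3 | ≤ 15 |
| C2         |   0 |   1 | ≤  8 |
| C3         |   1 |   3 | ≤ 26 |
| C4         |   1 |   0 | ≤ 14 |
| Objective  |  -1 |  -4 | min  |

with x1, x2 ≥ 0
The point (0, 5) satisfies every constraint, so the LP is feasible; the constraints give x1 ≤ 14 and x2 ≤ 8, which with x1, x2 ≥ 0 keep the feasible region inside a bounded box. A feasible, bounded LP attains a finite optimum at a vertex.

Evaluating z = -x1 - 4x2 at each vertex:
  (0, 0): z = 0
  (14, 0): z = -14
  (14, 0.3333): z = -15.33
  (0, 5): z = -20

Bounded optimum: z* = -20 at (0, 5).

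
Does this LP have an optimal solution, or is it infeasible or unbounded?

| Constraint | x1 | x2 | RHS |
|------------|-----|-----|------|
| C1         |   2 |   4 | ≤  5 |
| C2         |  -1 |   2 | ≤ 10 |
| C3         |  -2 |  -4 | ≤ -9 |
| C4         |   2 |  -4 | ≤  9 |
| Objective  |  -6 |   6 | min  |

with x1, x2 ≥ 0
C1 requires 2x1 + 4x2 ≤ 5, while C3 (-2x1 - 4x2 ≤ -9) is equivalent to 2x1 + 4x2 ≥ 9. Together they would need 9 ≤ 2x1 + 4x2 ≤ 5, which is impossible since 9 > 5. No point satisfies all constraints.

Infeasible: no point satisfies all constraints simultaneously.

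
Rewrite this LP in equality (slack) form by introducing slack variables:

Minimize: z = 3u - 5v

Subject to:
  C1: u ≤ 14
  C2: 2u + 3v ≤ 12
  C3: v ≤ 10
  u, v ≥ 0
min z = 3u - 5v

s.t.
  u + s1 = 14
  2u + 3v + s2 = 12
  v + s3 = 10
  u, v, s1, s2, s3 ≥ 0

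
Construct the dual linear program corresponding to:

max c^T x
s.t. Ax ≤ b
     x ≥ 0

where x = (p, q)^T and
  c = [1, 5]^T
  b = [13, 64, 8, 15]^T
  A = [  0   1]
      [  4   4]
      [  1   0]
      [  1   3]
Minimize: z = 13y1 + 64y2 + 8y3 + 15y4

Subject to:
  C1: -4y2 - y3 - y4 ≤ -1
  C2: -y1 - 4y2 - 3y4 ≤ -5
  y1, y2, y3, y4 ≥ 0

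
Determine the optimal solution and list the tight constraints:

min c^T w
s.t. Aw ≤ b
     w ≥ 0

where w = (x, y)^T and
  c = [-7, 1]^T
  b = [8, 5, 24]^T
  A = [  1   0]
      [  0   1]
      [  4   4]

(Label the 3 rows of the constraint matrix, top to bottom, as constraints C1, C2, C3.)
Optimal: x = 6, y = 0
Slack at optimum:
  C1: slack = 2
  C2: slack = 5
  C3: slack = 0 (binding)
  x ≥ 0: x = 6
  y ≥ 0: y = 0 (binding)
Binding constraints: C3, y ≥ 0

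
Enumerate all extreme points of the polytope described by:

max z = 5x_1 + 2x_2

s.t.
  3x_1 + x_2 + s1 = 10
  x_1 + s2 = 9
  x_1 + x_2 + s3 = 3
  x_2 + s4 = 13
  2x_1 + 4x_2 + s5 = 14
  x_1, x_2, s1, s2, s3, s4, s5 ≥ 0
Each vertex is the intersection of two constraint boundaries that also satisfies all remaining constraints:
  x_1 = 0 and x_2 = 0 → (0, 0)
  x_1 + x_2 = 3 and x_2 = 0 → (3, 0)
  x_1 + x_2 = 3 and x_1 = 0 → (0, 3)

Vertices: (0, 0), (3, 0), (0, 3)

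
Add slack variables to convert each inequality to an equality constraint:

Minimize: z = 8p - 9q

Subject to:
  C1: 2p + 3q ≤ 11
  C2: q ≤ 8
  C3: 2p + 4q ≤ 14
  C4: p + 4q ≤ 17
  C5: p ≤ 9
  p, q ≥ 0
min z = 8p - 9q

s.t.
  2p + 3q + s1 = 11
  q + s2 = 8
  2p + 4q + s3 = 14
  p + 4q + s4 = 17
  p + s5 = 9
  p, q, s1, s2, s3, s4, s5 ≥ 0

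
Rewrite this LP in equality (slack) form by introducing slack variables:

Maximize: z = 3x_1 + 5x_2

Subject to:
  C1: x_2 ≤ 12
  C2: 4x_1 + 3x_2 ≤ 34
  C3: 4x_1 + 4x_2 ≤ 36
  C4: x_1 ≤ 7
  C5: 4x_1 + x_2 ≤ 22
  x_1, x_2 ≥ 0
max z = 3x_1 + 5x_2

s.t.
  x_2 + s1 = 12
  4x_1 + 3x_2 + s2 = 34
  4x_1 + 4x_2 + s3 = 36
  x_1 + s4 = 7
  4x_1 + x_2 + s5 = 22
  x_1, x_2, s1, s2, s3, s4, s5 ≥ 0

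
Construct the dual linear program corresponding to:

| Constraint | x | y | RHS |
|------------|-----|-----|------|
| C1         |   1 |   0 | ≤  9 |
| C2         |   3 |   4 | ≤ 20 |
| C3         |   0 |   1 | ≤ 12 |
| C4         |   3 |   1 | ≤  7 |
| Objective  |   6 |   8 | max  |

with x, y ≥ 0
Minimize: z = 9y1 + 20y2 + 12y3 + 7y4

Subject to:
  C1: -y1 - 3y2 - 3y4 ≤ -6
  C2: -4y2 - y3 - y4 ≤ -8
  y1, y2, y3, y4 ≥ 0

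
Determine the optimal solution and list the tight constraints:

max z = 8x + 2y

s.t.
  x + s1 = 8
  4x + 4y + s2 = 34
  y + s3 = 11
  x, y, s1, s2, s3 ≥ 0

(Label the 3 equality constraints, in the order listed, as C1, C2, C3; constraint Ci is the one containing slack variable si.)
Optimal: x = 8, y = 0.5
Binding: C1, C2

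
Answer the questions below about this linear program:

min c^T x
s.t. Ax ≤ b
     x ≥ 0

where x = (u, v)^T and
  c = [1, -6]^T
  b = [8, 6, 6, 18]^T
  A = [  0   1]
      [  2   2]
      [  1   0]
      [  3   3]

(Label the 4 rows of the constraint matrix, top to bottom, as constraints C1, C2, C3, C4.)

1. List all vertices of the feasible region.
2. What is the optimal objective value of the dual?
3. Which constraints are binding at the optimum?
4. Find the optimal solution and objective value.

1. (0, 0), (3, 0), (0, 3)
2. -18 (by strong duality, equal to the primal optimum)
3. C2, u ≥ 0
4. u = 0, v = 3, z = -18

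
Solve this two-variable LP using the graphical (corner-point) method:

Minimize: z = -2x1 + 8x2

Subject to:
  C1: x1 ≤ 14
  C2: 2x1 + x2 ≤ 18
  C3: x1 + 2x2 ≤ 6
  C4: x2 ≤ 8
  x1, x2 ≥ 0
Each vertex is the intersection of two constraint boundaries that also satisfies all remaining constraints:
  x1 = 0 and x2 = 0 → (0, 0)
  x1 + 2x2 = 6 and x2 = 0 → (6, 0)
  x1 + 2x2 = 6 and x1 = 0 → (0, 3)

Evaluating z = -2x1 + 8x2 at each vertex:
  (0, 0): z = 0
  (6, 0): z = -12
  (0, 3): z = 24

The minimum is at (6, 0) with z = -12.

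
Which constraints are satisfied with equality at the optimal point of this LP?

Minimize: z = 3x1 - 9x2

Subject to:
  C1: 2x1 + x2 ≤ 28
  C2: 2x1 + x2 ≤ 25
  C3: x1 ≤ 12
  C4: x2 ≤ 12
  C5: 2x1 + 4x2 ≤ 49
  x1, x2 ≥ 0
Optimal: x1 = 0, x2 = 12
Binding: C4, x1 ≥ 0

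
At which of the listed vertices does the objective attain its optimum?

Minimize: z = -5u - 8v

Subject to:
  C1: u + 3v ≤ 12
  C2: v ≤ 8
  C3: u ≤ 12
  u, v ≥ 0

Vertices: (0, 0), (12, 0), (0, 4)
(12, 0) with z = -60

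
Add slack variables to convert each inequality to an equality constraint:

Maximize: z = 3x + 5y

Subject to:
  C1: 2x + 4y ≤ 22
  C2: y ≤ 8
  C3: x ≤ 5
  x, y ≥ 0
max z = 3x + 5y

s.t.
  2x + 4y + s1 = 22
  y + s2 = 8
  x + s3 = 5
  x, y, s1, s2, s3 ≥ 0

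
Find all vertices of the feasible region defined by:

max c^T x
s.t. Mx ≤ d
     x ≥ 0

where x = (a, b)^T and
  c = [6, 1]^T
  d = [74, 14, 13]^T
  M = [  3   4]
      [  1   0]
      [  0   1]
Each vertex is the intersection of two constraint boundaries that also satisfies all remaining constraints:
  a = 0 and b = 0 → (0, 0)
  a = 14 and b = 0 → (14, 0)
  3a + 4b = 74 and a = 14 → (14, 8)
  3a + 4b = 74 and b = 13 → (7.333, 13)
  b = 13 and a = 0 → (0, 13)

Vertices: (0, 0), (14, 0), (14, 8), (7.333, 13), (0, 13)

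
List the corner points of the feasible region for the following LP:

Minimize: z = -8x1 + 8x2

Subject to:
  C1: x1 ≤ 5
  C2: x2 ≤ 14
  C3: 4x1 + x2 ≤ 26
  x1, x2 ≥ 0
Each vertex is the intersection of two constraint boundaries that also satisfies all remaining constraints:
  x1 = 0 and x2 = 0 → (0, 0)
  x1 = 5 and x2 = 0 → (5, 0)
  x1 = 5 and 4x1 + x2 = 26 → (5, 6)
  x2 = 14 and 4x1 + x2 = 26 → (3, 14)
  x2 = 14 and x1 = 0 → (0, 14)

Vertices: (0, 0), (5, 0), (5, 6), (3, 14), (0, 14)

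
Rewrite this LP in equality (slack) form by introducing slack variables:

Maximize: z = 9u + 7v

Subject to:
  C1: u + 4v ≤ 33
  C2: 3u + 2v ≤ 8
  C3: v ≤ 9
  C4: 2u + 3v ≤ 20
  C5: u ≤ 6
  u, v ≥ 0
max z = 9u + 7v

s.t.
  u + 4v + s1 = 33
  3u + 2v + s2 = 8
  v + s3 = 9
  2u + 3v + s4 = 20
  u + s5 = 6
  u, v, s1, s2, s3, s4, s5 ≥ 0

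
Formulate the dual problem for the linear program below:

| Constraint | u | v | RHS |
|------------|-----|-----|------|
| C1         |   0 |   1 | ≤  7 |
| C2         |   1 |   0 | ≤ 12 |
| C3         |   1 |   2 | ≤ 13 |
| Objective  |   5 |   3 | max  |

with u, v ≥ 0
Minimize: z = 7y1 + 12y2 + 13y3

Subject to:
  C1: -y2 - y3 ≤ -5
  C2: -y1 - 2y3 ≤ -3
  y1, y2, y3 ≥ 0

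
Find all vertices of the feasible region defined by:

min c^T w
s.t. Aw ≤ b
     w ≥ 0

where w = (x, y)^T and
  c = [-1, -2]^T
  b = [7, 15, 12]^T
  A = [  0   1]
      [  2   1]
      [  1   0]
Each vertex is the intersection of two constraint boundaries that also satisfies all remaining constraints:
  x = 0 and y = 0 → (0, 0)
  2x + y = 15 and y = 0 → (7.5, 0)
  y = 7 and 2x + y = 15 → (4, 7)
  y = 7 and x = 0 → (0, 7)

Vertices: (0, 0), (7.5, 0), (4, 7), (0, 7)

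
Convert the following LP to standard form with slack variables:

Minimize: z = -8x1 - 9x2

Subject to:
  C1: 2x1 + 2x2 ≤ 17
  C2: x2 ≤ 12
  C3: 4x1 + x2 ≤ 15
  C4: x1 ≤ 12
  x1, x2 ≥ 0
min z = -8x1 - 9x2

s.t.
  2x1 + 2x2 + s1 = 17
  x2 + s2 = 12
  4x1 + x2 + s3 = 15
  x1 + s4 = 12
  x1, x2, s1, s2, s3, s4 ≥ 0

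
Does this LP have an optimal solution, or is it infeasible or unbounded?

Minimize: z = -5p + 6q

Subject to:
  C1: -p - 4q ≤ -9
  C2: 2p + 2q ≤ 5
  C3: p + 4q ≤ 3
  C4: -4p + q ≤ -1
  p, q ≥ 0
C3 requires p + 4q ≤ 3, while C1 (-p - 4q ≤ -9) is equivalent to p + 4q ≥ 9. Together they would need 9 ≤ p + 4q ≤ 3, which is impossible since 9 > 3. No point satisfies all constraints.

The feasible region is empty; the LP is infeasible.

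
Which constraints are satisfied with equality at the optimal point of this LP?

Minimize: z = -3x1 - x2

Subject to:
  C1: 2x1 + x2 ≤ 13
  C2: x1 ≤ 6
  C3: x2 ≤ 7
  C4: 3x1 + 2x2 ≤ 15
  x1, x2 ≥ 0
Optimal: x1 = 5, x2 = 0
Slack at optimum:
  C1: slack = 3
  C2: slack = 1
  C3: slack = 7
  C4: slack = 0 (binding)
  x1 ≥ 0: x1 = 5
  x2 ≥ 0: x2 = 0 (binding)
Binding constraints: C4, x2 ≥ 0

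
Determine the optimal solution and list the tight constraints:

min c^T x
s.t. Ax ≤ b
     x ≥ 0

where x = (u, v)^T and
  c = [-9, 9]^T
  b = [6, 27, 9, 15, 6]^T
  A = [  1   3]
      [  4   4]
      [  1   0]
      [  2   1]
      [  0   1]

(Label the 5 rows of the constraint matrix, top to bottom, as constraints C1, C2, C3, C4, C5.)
Optimal: u = 6, v = 0
Binding: C1, v ≥ 0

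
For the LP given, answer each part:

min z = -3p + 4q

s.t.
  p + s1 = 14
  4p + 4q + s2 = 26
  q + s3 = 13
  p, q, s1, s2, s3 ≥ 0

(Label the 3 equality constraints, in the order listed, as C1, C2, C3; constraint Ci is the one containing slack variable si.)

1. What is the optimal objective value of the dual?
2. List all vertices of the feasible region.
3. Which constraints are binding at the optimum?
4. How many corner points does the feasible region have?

1. -19.5 (by strong duality, equal to the primal optimum)
2. (0, 0), (6.5, 0), (0, 6.5)
3. C2, q ≥ 0
4. 3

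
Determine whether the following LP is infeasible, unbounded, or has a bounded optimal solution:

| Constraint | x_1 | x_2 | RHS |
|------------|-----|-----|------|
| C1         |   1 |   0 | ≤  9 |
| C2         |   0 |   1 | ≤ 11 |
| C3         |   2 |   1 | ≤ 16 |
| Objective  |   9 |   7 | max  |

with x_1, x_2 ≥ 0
The point (2.5, 11) satisfies every constraint, so the LP is feasible; the constraints give x_1 ≤ 9 and x_2 ≤ 11, which with x_1, x_2 ≥ 0 keep the feasible region inside a bounded box. A feasible, bounded LP attains a finite optimum at a vertex.

Evaluating z = 9x_1 + 7x_2 at each vertex:
  (0, 0): z = 0
  (8, 0): z = 72
  (2.5, 11): z = 99.5
  (0, 11): z = 77

The LP has an optimal solution: (2.5, 11) with z = 99.5.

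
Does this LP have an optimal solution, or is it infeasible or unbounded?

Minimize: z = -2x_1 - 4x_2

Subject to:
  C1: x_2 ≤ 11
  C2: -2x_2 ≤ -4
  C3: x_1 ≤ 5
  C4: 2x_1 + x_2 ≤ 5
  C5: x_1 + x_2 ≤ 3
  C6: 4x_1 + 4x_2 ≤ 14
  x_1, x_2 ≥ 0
The point (0, 3) satisfies every constraint, so the LP is feasible; the constraints give x_1 ≤ 5 and x_2 ≤ 11, which with x_1, x_2 ≥ 0 keep the feasible region inside a bounded box. A feasible, bounded LP attains a finite optimum at a vertex.

Feasible with finite optimum z* = -12 at (0, 3).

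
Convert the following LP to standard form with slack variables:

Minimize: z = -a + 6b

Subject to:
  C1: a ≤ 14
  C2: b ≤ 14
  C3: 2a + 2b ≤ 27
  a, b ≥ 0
min z = -a + 6b

s.t.
  a + s1 = 14
  b + s2 = 14
  2a + 2b + s3 = 27
  a, b, s1, s2, s3 ≥ 0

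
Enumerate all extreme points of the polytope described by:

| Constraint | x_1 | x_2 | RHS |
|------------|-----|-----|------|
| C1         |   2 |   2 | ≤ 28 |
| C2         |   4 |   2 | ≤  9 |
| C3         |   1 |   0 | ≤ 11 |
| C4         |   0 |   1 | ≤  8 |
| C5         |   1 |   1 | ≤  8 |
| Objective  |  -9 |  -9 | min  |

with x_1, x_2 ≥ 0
Each vertex is the intersection of two constraint boundaries that also satisfies all remaining constraints:
  x_1 = 0 and x_2 = 0 → (0, 0)
  4x_1 + 2x_2 = 9 and x_2 = 0 → (2.25, 0)
  4x_1 + 2x_2 = 9 and x_1 = 0 → (0, 4.5)

Vertices: (0, 0), (2.25, 0), (0, 4.5)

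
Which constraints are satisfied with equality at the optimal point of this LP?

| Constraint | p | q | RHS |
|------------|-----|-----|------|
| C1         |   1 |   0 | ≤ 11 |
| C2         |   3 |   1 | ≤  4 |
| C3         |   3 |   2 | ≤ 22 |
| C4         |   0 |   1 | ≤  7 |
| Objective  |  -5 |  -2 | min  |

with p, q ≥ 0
Optimal: p = 0, q = 4
Binding: C2, p ≥ 0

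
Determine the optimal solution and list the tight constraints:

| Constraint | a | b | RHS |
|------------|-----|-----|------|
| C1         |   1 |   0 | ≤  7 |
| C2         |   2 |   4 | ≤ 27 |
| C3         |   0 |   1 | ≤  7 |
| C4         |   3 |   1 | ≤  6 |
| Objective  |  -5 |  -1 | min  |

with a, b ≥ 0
Optimal: a = 2, b = 0
Binding: C4, b ≥ 0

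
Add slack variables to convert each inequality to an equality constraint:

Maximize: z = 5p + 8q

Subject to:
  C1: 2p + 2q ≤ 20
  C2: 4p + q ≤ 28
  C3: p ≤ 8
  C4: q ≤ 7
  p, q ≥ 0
max z = 5p + 8q

s.t.
  2p + 2q + s1 = 20
  4p + q + s2 = 28
  p + s3 = 8
  q + s4 = 7
  p, q, s1, s2, s3, s4 ≥ 0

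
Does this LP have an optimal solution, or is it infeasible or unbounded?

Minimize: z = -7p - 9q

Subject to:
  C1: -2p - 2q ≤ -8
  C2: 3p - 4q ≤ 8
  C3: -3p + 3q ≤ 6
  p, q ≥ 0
Feasible point: (1, 3) satisfies every constraint, so the LP is feasible.
Direction d = (1, 1): for each constraint row a, a·d ≤ 0 —
  (-2)(1) + (-2)(1) = -4 ≤ 0
  (3)(1) + (-4)(1) = -1 ≤ 0
  (-3)(1) + (3)(1) = 0 ≤ 0
and d ≥ 0, so (1, 3) + t·d stays feasible for every t ≥ 0. Along this ray z = -7p - 9q changes by -16 per unit t, so z → −∞.

Unbounded — the objective can decrease without bound over the feasible region.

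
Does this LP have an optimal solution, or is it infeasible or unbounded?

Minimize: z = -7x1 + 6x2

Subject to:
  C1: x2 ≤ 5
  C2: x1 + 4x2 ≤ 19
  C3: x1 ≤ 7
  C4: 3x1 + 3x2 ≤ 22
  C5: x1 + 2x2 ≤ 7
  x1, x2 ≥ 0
The point (7, 0) satisfies every constraint, so the LP is feasible; the constraints give x1 ≤ 7 and x2 ≤ 5, which with x1, x2 ≥ 0 keep the feasible region inside a bounded box. A feasible, bounded LP attains a finite optimum at a vertex.

Evaluating z = -7x1 + 6x2 at each vertex:
  (0, 0): z = 0
  (7, 0): z = -49
  (0, 3.5): z = 21

Bounded optimum: z* = -49 at (7, 0).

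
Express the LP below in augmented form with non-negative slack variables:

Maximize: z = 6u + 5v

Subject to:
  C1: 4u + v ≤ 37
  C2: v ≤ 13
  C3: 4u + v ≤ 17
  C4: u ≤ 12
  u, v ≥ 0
max z = 6u + 5v

s.t.
  4u + v + s1 = 37
  v + s2 = 13
  4u + v + s3 = 17
  u + s4 = 12
  u, v, s1, s2, s3, s4 ≥ 0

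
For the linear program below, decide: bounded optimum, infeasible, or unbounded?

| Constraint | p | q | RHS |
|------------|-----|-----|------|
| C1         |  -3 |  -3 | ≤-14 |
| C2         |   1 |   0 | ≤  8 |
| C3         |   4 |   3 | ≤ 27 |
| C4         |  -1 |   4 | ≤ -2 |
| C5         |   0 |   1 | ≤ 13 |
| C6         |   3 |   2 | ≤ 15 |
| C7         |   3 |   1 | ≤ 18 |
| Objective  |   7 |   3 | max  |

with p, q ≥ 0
The point (5, 0) satisfies every constraint, so the LP is feasible; the constraints give p ≤ 8 and q ≤ 13, which with p, q ≥ 0 keep the feasible region inside a bounded box. A feasible, bounded LP attains a finite optimum at a vertex.

Evaluating z = 7p + 3q at each vertex:
  (4.667, 0): z = 32.67
  (5, 0): z = 35
  (4.571, 0.6429): z = 33.93
  (4.133, 0.5333): z = 30.53

Feasible with finite optimum z* = 35 at (5, 0).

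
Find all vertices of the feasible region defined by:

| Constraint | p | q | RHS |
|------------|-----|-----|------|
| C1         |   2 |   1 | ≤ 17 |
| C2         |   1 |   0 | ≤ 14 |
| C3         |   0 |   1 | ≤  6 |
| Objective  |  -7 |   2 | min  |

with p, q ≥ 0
Each vertex is the intersection of two constraint boundaries that also satisfies all remaining constraints:
  p = 0 and q = 0 → (0, 0)
  2p + q = 17 and q = 0 → (8.5, 0)
  2p + q = 17 and q = 6 → (5.5, 6)
  q = 6 and p = 0 → (0, 6)

Vertices: (0, 0), (8.5, 0), (5.5, 6), (0, 6)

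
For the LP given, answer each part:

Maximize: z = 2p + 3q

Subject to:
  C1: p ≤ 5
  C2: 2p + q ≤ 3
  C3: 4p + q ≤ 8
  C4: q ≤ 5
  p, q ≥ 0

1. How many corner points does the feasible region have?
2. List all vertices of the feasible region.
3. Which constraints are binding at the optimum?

1. 3
2. (0, 0), (1.5, 0), (0, 3)
3. C2, p ≥ 0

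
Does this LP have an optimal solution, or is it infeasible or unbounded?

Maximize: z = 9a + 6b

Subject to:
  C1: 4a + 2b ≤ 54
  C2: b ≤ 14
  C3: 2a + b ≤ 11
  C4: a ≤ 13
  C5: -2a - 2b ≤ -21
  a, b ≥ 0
The point (0, 11) satisfies every constraint, so the LP is feasible; the constraints give a ≤ 13 and b ≤ 14, which with a, b ≥ 0 keep the feasible region inside a bounded box. A feasible, bounded LP attains a finite optimum at a vertex.

Evaluating z = 9a + 6b at each vertex:
  (0.5, 10): z = 64.5
  (0, 11): z = 66
  (0, 10.5): z = 63

Bounded optimum: z* = 66 at (0, 11).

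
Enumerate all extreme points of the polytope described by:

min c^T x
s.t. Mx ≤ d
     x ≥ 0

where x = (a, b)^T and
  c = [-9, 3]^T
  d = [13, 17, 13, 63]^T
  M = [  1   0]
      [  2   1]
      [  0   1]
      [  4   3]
Each vertex is the intersection of two constraint boundaries that also satisfies all remaining constraints:
  a = 0 and b = 0 → (0, 0)
  2a + b = 17 and b = 0 → (8.5, 0)
  2a + b = 17 and b = 13 → (2, 13)
  b = 13 and a = 0 → (0, 13)

Vertices: (0, 0), (8.5, 0), (2, 13), (0, 13)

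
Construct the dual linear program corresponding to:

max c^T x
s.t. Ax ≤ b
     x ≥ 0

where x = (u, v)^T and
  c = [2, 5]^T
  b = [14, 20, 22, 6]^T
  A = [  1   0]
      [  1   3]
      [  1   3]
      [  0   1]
Minimize: z = 14y1 + 20y2 + 22y3 + 6y4

Subject to:
  C1: -y1 - y2 - y3 ≤ -2
  C2: -3y2 - 3y3 - y4 ≤ -5
  y1, y2, y3, y4 ≥ 0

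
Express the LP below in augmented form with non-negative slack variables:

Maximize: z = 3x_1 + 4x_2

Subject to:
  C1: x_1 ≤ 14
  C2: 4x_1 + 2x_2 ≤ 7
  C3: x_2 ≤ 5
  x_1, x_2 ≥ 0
max z = 3x_1 + 4x_2

s.t.
  x_1 + s1 = 14
  4x_1 + 2x_2 + s2 = 7
  x_2 + s3 = 5
  x_1, x_2, s1, s2, s3 ≥ 0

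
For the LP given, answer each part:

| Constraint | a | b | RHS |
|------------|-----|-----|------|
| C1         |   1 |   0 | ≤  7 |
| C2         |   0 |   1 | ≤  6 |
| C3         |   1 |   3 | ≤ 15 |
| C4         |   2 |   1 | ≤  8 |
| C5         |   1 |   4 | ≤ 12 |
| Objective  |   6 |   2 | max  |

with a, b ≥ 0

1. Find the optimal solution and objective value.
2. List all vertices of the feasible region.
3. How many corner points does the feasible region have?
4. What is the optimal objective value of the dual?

1. a = 4, b = 0, z = 24
2. (0, 0), (4, 0), (2.857, 2.286), (0, 3)
3. 4
4. 24 (by strong duality, equal to the primal optimum)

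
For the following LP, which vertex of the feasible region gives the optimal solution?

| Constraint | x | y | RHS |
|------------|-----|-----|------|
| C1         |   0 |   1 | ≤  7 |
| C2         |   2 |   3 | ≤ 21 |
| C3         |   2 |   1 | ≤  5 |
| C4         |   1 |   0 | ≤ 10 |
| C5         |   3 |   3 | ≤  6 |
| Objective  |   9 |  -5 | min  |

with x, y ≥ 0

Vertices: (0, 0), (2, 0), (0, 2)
Evaluating z = 9x - 5y at each vertex:
  (0, 0): z = 0
  (2, 0): z = 18
  (0, 2): z = -10

The smallest value is z = -10, attained at (0, 2).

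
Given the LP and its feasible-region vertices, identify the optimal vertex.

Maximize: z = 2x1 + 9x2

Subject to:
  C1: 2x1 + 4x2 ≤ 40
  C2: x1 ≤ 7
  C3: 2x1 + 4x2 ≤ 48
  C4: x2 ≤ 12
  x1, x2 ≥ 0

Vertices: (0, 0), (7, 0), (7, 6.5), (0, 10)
Evaluating z = 2x1 + 9x2 at each vertex:
  (0, 0): z = 0
  (7, 0): z = 14
  (7, 6.5): z = 72.5
  (0, 10): z = 90

The largest value is z = 90, attained at (0, 10).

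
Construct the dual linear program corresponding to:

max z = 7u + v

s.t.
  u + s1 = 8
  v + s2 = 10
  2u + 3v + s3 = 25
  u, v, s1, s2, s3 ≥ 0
Minimize: z = 8y1 + 10y2 + 25y3

Subject to:
  C1: -y1 - 2y3 ≤ -7
  C2: -y2 - 3y3 ≤ -1
  y1, y2, y3 ≥ 0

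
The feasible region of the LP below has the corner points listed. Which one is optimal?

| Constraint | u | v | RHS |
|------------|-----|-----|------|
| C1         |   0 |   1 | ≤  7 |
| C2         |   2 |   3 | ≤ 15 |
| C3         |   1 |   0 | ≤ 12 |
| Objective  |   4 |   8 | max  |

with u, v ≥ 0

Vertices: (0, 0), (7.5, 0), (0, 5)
Evaluating z = 4u + 8v at each vertex:
  (0, 0): z = 0
  (7.5, 0): z = 30
  (0, 5): z = 40

The largest value is z = 40, attained at (0, 5).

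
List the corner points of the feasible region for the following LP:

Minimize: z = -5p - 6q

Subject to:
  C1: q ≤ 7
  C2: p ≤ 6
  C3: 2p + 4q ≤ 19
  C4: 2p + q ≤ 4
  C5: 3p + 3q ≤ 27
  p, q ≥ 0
Each vertex is the intersection of two constraint boundaries that also satisfies all remaining constraints:
  p = 0 and q = 0 → (0, 0)
  2p + q = 4 and q = 0 → (2, 0)
  2p + q = 4 and p = 0 → (0, 4)

Vertices: (0, 0), (2, 0), (0, 4)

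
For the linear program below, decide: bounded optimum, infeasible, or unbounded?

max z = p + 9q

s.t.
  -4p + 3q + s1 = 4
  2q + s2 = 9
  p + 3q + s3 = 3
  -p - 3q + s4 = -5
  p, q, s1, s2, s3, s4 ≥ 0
The row p + 3q + s3 = 3 with s3 ≥ 0 requires p + 3q ≤ 3, while the row -p - 3q + s4 = -5 with s4 ≥ 0 is equivalent to p + 3q ≥ 5. Together they would need 5 ≤ p + 3q ≤ 3, which is impossible since 5 > 3. No point satisfies all constraints.

Infeasible: no point satisfies all constraints simultaneously.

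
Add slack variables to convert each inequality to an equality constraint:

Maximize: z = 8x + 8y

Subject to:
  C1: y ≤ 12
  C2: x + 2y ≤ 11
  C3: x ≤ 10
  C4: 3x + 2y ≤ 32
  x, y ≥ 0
max z = 8x + 8y

s.t.
  y + s1 = 12
  x + 2y + s2 = 11
  x + s3 = 10
  3x + 2y + s4 = 32
  x, y, s1, s2, s3, s4 ≥ 0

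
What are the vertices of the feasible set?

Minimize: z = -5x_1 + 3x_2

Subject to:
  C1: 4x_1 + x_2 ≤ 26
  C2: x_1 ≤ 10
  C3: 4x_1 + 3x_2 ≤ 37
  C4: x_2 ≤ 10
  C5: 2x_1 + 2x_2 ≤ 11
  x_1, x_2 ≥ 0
Each vertex is the intersection of two constraint boundaries that also satisfies all remaining constraints:
  x_1 = 0 and x_2 = 0 → (0, 0)
  2x_1 + 2x_2 = 11 and x_2 = 0 → (5.5, 0)
  2x_1 + 2x_2 = 11 and x_1 = 0 → (0, 5.5)

Vertices: (0, 0), (5.5, 0), (0, 5.5)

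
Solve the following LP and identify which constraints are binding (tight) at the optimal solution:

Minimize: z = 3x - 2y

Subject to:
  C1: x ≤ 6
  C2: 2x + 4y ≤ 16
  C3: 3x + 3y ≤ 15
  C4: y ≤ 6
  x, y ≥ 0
Optimal: x = 0, y = 4
Binding: C2, x ≥ 0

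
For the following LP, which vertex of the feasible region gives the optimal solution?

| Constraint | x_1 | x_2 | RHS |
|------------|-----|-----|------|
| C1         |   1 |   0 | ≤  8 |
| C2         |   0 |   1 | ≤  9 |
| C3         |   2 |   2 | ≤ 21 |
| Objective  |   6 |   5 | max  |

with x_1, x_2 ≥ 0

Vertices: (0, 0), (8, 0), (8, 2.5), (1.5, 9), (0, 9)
Evaluating z = 6x_1 + 5x_2 at each vertex:
  (0, 0): z = 0
  (8, 0): z = 48
  (8, 2.5): z = 60.5
  (1.5, 9): z = 54
  (0, 9): z = 45

The largest value is z = 60.5, attained at (8, 2.5).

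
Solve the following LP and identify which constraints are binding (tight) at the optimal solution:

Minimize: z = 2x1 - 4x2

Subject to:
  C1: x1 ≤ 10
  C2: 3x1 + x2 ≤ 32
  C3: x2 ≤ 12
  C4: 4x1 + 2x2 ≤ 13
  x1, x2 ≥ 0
Optimal: x1 = 0, x2 = 6.5
Binding: C4, x1 ≥ 0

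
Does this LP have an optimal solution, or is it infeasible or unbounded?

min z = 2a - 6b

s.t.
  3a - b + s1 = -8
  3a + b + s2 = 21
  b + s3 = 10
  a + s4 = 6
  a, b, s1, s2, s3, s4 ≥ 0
The point (0, 10) satisfies every constraint, so the LP is feasible; the constraints give a ≤ 6 and b ≤ 10, which with a, b ≥ 0 keep the feasible region inside a bounded box. A feasible, bounded LP attains a finite optimum at a vertex.

Evaluating z = 2a - 6b at each vertex:
  (0, 8): z = -48
  (0.6667, 10): z = -58.67
  (0, 10): z = -60

The LP has an optimal solution: (0, 10) with z = -60.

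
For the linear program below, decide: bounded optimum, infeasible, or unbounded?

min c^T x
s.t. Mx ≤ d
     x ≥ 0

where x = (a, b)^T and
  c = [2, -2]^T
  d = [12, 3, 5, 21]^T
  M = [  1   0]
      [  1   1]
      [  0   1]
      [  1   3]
The point (0, 3) satisfies every constraint, so the LP is feasible; the constraints give a ≤ 12 and b ≤ 5, which with a, b ≥ 0 keep the feasible region inside a bounded box. A feasible, bounded LP attains a finite optimum at a vertex.

Evaluating z = 2a - 2b at each vertex:
  (0, 0): z = 0
  (3, 0): z = 6
  (0, 3): z = -6

Bounded optimum: z* = -6 at (0, 3).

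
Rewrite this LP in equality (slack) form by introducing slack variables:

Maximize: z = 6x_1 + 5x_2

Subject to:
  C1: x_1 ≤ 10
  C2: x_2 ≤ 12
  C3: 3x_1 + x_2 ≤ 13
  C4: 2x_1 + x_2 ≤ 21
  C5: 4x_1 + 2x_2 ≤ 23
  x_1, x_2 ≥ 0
max z = 6x_1 + 5x_2

s.t.
  x_1 + s1 = 10
  x_2 + s2 = 12
  3x_1 + x_2 + s3 = 13
  2x_1 + x_2 + s4 = 21
  4x_1 + 2x_2 + s5 = 23
  x_1, x_2, s1, s2, s3, s4, s5 ≥ 0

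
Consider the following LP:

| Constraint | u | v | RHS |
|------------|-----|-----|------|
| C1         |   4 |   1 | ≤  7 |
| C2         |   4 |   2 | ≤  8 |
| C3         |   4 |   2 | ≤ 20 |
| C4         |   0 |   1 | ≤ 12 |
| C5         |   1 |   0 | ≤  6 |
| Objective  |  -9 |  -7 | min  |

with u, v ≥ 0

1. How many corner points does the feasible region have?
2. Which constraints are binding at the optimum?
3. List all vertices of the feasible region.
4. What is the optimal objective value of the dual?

1. 4
2. C2, u ≥ 0
3. (0, 0), (1.75, 0), (1.5, 1), (0, 4)
4. -28 (by strong duality, equal to the primal optimum)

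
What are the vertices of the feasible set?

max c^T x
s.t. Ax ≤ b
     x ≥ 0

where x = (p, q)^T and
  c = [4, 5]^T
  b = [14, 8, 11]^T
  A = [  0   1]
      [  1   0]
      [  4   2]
Each vertex is the intersection of two constraint boundaries that also satisfies all remaining constraints:
  p = 0 and q = 0 → (0, 0)
  4p + 2q = 11 and q = 0 → (2.75, 0)
  4p + 2q = 11 and p = 0 → (0, 5.5)

Vertices: (0, 0), (2.75, 0), (0, 5.5)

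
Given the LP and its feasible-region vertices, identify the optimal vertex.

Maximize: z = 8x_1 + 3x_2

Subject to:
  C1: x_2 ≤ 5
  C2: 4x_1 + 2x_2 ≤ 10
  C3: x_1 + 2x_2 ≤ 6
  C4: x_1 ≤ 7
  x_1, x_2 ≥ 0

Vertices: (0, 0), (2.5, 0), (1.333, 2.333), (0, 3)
Evaluating z = 8x_1 + 3x_2 at each vertex:
  (0, 0): z = 0
  (2.5, 0): z = 20
  (1.333, 2.333): z = 17.67
  (0, 3): z = 9

The largest value is z = 20, attained at (2.5, 0).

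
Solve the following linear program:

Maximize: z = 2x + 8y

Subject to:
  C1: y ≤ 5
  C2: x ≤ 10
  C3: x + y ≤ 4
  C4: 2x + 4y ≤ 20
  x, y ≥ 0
x = 0, y = 4, z = 32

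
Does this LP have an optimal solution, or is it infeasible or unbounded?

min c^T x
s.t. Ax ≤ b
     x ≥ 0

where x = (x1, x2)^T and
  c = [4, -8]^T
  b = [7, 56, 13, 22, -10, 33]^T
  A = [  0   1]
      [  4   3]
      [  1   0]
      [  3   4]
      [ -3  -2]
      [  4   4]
The point (0, 5.5) satisfies every constraint, so the LP is feasible; the constraints give x1 ≤ 13 and x2 ≤ 7, which with x1, x2 ≥ 0 keep the feasible region inside a bounded box. A feasible, bounded LP attains a finite optimum at a vertex.

The LP has an optimal solution: (0, 5.5) with z = -44.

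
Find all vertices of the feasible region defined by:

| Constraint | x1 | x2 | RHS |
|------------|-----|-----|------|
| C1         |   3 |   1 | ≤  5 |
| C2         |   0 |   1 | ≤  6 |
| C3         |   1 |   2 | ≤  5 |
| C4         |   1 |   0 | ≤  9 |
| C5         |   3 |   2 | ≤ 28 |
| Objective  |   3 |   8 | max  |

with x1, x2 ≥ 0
Each vertex is the intersection of two constraint boundaries that also satisfies all remaining constraints:
  x1 = 0 and x2 = 0 → (0, 0)
  3x1 + x2 = 5 and x2 = 0 → (1.667, 0)
  3x1 + x2 = 5 and x1 + 2x2 = 5 → (1, 2)
  x1 + 2x2 = 5 and x1 = 0 → (0, 2.5)

Vertices: (0, 0), (1.667, 0), (1, 2), (0, 2.5)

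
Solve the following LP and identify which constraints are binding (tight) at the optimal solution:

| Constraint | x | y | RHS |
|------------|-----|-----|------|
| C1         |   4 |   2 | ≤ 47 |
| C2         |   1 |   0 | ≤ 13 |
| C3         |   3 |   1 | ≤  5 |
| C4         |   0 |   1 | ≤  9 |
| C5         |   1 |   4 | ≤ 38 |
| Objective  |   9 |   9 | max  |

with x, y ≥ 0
Optimal: x = 0, y = 5
Slack at optimum:
  C1: slack = 37
  C2: slack = 13
  C3: slack = 0 (binding)
  C4: slack = 4
  C5: slack = 18
  x ≥ 0: x = 0 (binding)
  y ≥ 0: y = 5
Binding constraints: C3, x ≥ 0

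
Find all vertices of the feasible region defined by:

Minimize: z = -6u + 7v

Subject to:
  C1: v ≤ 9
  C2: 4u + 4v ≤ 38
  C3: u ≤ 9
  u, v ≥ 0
Each vertex is the intersection of two constraint boundaries that also satisfies all remaining constraints:
  u = 0 and v = 0 → (0, 0)
  u = 9 and v = 0 → (9, 0)
  4u + 4v = 38 and u = 9 → (9, 0.5)
  v = 9 and 4u + 4v = 38 → (0.5, 9)
  v = 9 and u = 0 → (0, 9)

Vertices: (0, 0), (9, 0), (9, 0.5), (0.5, 9), (0, 9)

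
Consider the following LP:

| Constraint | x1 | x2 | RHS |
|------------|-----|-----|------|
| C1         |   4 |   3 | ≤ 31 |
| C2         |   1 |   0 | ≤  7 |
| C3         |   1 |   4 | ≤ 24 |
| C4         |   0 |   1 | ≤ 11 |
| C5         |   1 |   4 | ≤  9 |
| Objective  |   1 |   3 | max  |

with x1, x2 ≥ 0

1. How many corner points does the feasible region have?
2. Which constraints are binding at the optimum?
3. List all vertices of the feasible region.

1. 4
2. C2, C5
3. (0, 0), (7, 0), (7, 0.5), (0, 2.25)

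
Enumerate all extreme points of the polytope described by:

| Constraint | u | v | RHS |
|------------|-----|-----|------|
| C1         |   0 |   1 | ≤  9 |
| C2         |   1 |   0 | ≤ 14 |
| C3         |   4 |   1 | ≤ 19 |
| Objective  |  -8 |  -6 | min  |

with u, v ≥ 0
Each vertex is the intersection of two constraint boundaries that also satisfies all remaining constraints:
  u = 0 and v = 0 → (0, 0)
  4u + v = 19 and v = 0 → (4.75, 0)
  v = 9 and 4u + v = 19 → (2.5, 9)
  v = 9 and u = 0 → (0, 9)

Vertices: (0, 0), (4.75, 0), (2.5, 9), (0, 9)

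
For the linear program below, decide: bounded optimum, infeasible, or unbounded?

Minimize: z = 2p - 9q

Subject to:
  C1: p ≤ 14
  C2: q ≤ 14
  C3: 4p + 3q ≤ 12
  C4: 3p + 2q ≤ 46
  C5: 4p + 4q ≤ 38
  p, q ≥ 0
The point (0, 4) satisfies every constraint, so the LP is feasible; the constraints give p ≤ 14 and q ≤ 14, which with p, q ≥ 0 keep the feasible region inside a bounded box. A feasible, bounded LP attains a finite optimum at a vertex.

Bounded optimum: z* = -36 at (0, 4).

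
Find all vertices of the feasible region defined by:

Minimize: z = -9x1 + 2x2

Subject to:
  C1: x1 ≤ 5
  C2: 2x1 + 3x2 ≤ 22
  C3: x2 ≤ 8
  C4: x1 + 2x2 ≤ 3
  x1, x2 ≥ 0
Each vertex is the intersection of two constraint boundaries that also satisfies all remaining constraints:
  x1 = 0 and x2 = 0 → (0, 0)
  x1 + 2x2 = 3 and x2 = 0 → (3, 0)
  x1 + 2x2 = 3 and x1 = 0 → (0, 1.5)

Vertices: (0, 0), (3, 0), (0, 1.5)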